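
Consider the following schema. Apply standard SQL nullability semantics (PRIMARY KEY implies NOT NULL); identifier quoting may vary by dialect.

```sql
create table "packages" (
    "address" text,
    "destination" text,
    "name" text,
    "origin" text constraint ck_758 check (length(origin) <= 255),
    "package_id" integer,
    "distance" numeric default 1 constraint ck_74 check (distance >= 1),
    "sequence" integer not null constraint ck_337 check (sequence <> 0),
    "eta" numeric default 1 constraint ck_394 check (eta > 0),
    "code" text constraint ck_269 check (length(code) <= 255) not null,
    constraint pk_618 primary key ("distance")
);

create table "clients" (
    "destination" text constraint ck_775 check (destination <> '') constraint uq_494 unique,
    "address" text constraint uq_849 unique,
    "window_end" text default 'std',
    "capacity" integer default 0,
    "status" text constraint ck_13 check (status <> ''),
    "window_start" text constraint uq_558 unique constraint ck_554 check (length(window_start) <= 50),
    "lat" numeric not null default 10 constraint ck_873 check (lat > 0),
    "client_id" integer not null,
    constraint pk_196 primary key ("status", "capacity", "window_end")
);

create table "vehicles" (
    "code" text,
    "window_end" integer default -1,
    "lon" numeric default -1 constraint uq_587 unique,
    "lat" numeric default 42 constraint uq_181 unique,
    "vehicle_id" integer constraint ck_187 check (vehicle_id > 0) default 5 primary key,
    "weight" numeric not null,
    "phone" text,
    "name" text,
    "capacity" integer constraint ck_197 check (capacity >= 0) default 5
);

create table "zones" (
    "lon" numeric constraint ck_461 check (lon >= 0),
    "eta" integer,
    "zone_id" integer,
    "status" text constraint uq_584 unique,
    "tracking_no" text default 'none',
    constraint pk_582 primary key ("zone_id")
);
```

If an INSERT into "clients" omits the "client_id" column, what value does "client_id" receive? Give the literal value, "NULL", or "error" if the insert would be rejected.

error

client_id has no DEFAULT clause.
Omitting it would insert NULL, but it is declared NOT NULL, so the INSERT fails.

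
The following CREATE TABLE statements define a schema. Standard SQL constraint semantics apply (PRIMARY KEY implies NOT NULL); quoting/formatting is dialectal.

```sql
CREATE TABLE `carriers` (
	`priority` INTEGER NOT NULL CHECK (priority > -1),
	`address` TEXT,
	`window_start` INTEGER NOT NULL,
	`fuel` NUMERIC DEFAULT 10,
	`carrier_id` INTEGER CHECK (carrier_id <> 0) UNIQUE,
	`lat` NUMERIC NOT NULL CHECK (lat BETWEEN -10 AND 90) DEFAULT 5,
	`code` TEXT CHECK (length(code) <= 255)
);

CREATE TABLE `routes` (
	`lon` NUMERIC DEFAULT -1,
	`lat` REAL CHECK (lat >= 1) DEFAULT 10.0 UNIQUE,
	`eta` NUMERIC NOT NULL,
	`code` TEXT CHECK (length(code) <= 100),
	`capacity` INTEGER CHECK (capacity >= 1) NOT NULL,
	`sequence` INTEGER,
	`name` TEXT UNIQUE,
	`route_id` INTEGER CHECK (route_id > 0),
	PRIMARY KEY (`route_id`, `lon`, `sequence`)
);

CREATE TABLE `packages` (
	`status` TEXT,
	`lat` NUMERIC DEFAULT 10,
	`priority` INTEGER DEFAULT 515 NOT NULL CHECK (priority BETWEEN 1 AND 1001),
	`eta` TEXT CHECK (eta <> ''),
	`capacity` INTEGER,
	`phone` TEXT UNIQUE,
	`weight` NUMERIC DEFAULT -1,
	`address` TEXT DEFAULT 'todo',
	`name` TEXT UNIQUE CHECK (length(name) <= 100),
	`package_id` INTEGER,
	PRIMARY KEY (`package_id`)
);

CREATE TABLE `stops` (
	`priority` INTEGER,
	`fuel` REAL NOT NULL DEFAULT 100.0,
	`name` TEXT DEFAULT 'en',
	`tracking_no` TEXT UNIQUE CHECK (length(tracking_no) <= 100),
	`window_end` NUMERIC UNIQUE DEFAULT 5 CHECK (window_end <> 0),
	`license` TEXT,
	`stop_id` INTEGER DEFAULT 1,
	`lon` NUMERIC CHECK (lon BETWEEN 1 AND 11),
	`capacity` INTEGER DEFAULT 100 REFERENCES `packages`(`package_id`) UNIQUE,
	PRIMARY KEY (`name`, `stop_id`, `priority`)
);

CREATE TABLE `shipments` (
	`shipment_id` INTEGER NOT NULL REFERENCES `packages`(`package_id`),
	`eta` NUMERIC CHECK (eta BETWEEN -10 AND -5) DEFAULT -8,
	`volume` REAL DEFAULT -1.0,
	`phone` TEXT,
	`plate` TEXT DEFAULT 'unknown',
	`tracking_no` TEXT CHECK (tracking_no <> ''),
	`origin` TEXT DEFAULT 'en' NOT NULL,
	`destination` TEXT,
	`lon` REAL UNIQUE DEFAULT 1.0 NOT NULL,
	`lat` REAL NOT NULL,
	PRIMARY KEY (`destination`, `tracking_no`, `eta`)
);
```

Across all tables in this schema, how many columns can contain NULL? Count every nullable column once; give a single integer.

23

carriers: 4 nullable (address, fuel, carrier_id, code — PK none and explicit NOT NULL columns excluded).
routes: 3 nullable (lat, code, name — PK (route_id, lon, sequence) and explicit NOT NULL columns excluded).
packages: 8 nullable (status, lat, eta, capacity, phone, weight, address, name — PK (package_id) and explicit NOT NULL columns excluded).
stops: 5 nullable (tracking_no, window_end, license, lon, capacity — PK (name, stop_id, priority) and explicit NOT NULL columns excluded).
shipments: 3 nullable (volume, phone, plate — PK (destination, tracking_no, eta) and explicit NOT NULL columns excluded).
Total: 4 + 3 + 8 + 5 + 3 = 23.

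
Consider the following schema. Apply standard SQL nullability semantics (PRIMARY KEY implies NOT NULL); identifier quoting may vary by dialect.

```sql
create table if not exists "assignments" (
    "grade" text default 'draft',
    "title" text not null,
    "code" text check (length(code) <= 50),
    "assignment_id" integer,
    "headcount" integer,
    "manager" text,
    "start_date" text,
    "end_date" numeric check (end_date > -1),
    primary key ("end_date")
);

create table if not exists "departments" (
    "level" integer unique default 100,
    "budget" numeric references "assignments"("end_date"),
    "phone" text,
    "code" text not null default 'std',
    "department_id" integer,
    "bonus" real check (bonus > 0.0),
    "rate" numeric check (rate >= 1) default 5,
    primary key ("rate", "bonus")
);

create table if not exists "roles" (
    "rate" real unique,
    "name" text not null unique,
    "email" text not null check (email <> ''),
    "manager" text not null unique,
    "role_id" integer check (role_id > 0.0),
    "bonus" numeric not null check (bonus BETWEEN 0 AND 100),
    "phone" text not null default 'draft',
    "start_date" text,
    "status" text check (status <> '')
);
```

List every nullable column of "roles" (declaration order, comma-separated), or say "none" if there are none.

rate, role_id, start_date, status

- rate: UNIQUE does not imply NOT NULL → nullable.
- name: declared NOT NULL → not nullable.
- email: declared NOT NULL → not nullable.
- manager: declared NOT NULL → not nullable.
- role_id: CHECK does not forbid NULL (a CHECK constraint passes when its expression is NULL) → nullable.
- bonus: declared NOT NULL → not nullable.
- phone: declared NOT NULL → not nullable.
- start_date: no NOT NULL constraint applies → nullable.
- status: CHECK does not forbid NULL (a CHECK constraint passes when its expression is NULL) → nullable.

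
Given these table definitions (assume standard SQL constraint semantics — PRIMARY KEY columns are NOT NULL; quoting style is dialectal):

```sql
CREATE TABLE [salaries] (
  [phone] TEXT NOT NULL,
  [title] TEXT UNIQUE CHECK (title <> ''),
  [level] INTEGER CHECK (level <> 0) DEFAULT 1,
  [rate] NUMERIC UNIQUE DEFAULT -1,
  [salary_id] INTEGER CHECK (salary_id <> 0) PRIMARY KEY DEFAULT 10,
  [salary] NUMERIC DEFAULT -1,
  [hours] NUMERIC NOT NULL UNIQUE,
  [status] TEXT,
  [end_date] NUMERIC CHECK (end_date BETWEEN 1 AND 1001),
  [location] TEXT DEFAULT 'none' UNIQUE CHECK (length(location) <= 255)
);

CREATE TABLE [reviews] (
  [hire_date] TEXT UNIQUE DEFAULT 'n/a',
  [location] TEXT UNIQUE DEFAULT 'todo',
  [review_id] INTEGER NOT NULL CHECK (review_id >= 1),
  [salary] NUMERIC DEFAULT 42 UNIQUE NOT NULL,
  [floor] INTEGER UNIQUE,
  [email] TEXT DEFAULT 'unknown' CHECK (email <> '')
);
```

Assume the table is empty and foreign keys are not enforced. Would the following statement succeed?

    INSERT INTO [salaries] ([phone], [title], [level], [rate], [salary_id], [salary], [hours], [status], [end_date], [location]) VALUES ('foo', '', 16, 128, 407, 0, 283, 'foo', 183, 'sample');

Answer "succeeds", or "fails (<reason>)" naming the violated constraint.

The value '' for title violates CHECK (title <> '').

fails (CHECK on title)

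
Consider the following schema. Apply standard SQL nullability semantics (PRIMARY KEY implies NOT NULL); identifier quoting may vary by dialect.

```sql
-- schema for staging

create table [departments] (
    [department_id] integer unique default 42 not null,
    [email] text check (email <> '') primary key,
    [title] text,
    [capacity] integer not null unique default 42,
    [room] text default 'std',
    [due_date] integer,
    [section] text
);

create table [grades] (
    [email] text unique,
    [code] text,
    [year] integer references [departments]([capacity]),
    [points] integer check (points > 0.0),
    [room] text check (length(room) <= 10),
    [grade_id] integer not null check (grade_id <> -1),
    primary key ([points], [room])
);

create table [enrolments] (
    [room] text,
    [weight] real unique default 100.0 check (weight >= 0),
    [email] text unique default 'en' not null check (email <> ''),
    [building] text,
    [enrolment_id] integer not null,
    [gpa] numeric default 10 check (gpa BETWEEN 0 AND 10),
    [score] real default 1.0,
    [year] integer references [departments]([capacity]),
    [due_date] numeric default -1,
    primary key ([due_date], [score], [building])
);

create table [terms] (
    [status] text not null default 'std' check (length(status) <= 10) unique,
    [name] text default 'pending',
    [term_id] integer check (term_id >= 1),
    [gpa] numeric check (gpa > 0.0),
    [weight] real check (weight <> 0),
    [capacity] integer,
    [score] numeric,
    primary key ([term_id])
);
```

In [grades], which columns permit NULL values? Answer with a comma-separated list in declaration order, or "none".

- email: UNIQUE does not imply NOT NULL → nullable.
- code: no NOT NULL constraint applies → nullable.
- year: a foreign key column may be NULL unless separately constrained → nullable.
- points: part of the PRIMARY KEY, which implies NOT NULL → not nullable.
- room: part of the PRIMARY KEY, which implies NOT NULL → not nullable.
- grade_id: declared NOT NULL → not nullable.

email, code, year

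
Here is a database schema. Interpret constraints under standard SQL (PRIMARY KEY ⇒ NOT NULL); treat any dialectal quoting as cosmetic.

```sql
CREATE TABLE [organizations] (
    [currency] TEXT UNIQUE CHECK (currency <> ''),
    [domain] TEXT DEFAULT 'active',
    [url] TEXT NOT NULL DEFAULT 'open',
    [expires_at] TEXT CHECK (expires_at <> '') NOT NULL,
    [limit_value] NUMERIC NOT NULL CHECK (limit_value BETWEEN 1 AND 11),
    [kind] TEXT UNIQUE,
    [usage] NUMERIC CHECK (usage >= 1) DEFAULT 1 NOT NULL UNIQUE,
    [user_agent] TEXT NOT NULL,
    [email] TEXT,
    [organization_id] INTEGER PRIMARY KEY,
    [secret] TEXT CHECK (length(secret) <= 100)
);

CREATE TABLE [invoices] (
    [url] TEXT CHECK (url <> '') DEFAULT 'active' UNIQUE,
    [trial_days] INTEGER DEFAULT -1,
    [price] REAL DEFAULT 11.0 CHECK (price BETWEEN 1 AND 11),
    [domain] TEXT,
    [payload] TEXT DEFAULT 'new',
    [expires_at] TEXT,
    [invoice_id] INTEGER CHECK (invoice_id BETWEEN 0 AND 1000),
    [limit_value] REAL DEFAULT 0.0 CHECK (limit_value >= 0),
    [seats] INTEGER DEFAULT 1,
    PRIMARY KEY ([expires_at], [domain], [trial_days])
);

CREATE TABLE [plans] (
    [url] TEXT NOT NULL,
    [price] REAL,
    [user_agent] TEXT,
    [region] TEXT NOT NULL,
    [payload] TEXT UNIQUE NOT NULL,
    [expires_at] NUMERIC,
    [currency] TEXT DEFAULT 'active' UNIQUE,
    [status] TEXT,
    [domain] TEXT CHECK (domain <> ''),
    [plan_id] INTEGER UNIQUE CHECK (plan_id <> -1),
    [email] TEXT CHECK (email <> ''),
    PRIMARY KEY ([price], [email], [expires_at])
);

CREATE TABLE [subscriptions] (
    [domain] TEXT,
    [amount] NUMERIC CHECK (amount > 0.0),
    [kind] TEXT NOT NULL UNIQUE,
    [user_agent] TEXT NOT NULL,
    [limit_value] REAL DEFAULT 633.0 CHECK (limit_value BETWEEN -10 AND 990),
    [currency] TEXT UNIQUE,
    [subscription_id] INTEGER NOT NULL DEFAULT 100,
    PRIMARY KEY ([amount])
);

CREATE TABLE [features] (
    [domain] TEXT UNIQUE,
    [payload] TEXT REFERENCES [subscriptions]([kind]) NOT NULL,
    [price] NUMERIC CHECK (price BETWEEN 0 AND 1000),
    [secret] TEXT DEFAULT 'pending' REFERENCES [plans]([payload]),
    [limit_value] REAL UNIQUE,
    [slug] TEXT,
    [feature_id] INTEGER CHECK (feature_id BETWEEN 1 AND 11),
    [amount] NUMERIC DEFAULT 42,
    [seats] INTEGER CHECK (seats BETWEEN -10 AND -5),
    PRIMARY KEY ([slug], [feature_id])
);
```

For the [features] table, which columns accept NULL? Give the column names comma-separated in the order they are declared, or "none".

domain, price, secret, limit_value, amount, seats

- domain: UNIQUE does not imply NOT NULL → nullable.
- payload: declared NOT NULL → not nullable.
- price: CHECK does not forbid NULL (a CHECK constraint passes when its expression is NULL) → nullable.
- secret: a foreign key column may be NULL unless separately constrained → nullable.
- limit_value: UNIQUE does not imply NOT NULL → nullable.
- slug: part of the PRIMARY KEY, which implies NOT NULL → not nullable.
- feature_id: part of the PRIMARY KEY, which implies NOT NULL → not nullable.
- amount: DEFAULT only fills an omitted column; an explicit NULL is still allowed → nullable.
- seats: CHECK does not forbid NULL (a CHECK constraint passes when its expression is NULL) → nullable.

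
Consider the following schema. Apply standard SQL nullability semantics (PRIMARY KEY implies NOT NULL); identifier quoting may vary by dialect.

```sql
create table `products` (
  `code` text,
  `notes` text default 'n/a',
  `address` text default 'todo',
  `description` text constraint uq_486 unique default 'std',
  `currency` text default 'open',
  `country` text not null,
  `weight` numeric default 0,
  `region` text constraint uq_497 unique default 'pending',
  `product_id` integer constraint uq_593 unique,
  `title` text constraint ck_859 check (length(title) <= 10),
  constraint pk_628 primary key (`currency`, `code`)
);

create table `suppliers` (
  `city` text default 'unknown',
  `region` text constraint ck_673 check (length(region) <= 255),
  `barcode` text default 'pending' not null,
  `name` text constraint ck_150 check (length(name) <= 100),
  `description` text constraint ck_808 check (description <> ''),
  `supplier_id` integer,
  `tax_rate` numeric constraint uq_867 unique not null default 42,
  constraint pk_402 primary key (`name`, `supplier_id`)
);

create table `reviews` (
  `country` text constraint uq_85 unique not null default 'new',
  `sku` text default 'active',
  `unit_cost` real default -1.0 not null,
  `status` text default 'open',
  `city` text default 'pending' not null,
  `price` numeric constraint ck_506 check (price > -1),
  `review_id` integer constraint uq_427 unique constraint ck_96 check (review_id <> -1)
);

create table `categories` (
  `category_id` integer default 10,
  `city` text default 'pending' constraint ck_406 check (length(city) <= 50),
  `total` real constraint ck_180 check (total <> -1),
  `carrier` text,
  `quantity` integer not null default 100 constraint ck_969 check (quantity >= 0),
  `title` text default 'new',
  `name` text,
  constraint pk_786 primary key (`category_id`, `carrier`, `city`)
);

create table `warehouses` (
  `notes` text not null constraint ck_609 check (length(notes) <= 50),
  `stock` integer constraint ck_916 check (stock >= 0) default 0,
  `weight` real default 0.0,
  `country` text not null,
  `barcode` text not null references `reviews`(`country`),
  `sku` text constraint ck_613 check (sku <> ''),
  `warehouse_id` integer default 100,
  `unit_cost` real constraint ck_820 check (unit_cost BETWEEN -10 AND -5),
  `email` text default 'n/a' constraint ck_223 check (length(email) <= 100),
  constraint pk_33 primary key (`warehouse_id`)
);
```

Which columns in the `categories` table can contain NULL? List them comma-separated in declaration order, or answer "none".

total, title, name

- category_id: part of the PRIMARY KEY, which implies NOT NULL → not nullable.
- city: part of the PRIMARY KEY, which implies NOT NULL → not nullable.
- total: CHECK does not forbid NULL (a CHECK constraint passes when its expression is NULL) → nullable.
- carrier: part of the PRIMARY KEY, which implies NOT NULL → not nullable.
- quantity: declared NOT NULL → not nullable.
- title: DEFAULT only fills an omitted column; an explicit NULL is still allowed → nullable.
- name: no NOT NULL constraint applies → nullable.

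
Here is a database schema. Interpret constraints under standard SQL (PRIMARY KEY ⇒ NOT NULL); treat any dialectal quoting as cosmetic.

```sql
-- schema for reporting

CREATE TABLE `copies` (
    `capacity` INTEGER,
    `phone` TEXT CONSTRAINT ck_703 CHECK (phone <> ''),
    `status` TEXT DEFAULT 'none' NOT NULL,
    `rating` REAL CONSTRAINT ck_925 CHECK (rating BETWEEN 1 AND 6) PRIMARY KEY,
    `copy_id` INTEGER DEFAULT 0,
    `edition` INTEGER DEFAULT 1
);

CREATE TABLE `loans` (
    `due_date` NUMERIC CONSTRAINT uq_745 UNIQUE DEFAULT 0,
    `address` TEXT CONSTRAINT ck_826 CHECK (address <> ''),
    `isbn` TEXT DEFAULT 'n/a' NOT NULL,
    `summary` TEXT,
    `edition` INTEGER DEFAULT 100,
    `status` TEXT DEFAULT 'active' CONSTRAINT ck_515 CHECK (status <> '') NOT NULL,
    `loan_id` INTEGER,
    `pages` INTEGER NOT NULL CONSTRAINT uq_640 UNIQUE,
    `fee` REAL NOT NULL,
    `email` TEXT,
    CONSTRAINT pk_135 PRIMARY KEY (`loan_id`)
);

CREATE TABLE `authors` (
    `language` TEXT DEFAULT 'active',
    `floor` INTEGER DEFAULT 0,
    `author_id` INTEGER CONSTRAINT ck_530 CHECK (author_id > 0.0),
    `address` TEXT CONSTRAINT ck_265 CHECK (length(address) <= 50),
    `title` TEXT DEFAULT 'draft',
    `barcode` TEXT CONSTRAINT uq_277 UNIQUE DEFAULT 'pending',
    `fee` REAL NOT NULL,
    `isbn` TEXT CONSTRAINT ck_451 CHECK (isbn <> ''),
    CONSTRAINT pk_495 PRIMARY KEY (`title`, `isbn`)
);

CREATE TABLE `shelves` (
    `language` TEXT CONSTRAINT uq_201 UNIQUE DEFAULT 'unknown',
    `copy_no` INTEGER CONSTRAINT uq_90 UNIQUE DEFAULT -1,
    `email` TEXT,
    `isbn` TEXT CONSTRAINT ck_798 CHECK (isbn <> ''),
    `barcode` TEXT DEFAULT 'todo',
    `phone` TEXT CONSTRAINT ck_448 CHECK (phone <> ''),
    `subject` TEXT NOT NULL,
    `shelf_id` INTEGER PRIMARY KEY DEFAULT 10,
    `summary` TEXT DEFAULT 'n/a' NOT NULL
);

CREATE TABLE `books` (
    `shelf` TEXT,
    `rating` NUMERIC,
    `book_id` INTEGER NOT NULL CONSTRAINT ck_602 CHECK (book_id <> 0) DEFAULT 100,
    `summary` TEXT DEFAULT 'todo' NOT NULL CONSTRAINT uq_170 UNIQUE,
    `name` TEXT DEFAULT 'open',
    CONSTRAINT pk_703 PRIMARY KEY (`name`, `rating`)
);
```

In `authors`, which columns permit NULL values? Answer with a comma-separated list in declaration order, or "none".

- language: DEFAULT only fills an omitted column; an explicit NULL is still allowed → nullable.
- floor: DEFAULT only fills an omitted column; an explicit NULL is still allowed → nullable.
- author_id: CHECK does not forbid NULL (a CHECK constraint passes when its expression is NULL) → nullable.
- address: CHECK does not forbid NULL (a CHECK constraint passes when its expression is NULL) → nullable.
- title: part of the PRIMARY KEY, which implies NOT NULL → not nullable.
- barcode: UNIQUE does not imply NOT NULL → nullable.
- fee: declared NOT NULL → not nullable.
- isbn: part of the PRIMARY KEY, which implies NOT NULL → not nullable.

language, floor, author_id, address, barcode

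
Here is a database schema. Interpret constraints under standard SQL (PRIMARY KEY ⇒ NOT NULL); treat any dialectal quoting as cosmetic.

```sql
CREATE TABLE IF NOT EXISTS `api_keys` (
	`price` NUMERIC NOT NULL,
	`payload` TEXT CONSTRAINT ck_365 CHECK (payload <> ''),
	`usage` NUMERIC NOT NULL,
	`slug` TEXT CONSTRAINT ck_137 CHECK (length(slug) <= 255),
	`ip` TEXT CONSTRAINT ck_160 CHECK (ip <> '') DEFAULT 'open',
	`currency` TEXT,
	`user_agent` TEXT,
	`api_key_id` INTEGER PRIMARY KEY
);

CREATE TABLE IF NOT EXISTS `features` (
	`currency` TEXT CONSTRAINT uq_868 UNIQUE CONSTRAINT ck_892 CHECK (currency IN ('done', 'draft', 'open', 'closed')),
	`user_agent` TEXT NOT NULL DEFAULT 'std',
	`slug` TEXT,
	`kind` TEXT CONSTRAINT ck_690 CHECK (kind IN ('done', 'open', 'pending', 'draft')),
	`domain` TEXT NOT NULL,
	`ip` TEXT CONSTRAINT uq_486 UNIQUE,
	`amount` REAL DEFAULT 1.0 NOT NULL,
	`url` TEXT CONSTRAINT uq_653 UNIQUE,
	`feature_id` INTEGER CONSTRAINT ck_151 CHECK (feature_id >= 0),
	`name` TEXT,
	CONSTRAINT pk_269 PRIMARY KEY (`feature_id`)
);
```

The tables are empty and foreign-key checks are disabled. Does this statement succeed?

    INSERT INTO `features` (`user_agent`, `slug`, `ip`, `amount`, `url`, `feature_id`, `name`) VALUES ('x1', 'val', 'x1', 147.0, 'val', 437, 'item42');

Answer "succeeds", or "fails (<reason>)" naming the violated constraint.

fails (NOT NULL on domain)

domain is omitted from the column list and has no DEFAULT, so it would receive NULL.
But domain is declared NOT NULL.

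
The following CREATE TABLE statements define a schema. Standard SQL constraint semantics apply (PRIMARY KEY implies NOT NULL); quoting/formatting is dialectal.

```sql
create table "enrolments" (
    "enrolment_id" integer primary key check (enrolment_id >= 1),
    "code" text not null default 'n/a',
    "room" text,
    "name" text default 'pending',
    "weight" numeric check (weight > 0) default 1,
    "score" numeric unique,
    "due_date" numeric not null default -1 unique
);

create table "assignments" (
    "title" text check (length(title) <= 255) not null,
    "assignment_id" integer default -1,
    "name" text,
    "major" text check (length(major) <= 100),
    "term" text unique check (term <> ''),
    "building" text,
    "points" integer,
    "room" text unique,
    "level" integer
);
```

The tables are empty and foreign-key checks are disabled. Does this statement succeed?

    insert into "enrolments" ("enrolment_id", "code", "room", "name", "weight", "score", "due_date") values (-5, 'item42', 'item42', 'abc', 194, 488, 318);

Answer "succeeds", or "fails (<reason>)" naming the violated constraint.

fails (CHECK on enrolment_id)

The value -5 for enrolment_id violates CHECK (enrolment_id >= 1).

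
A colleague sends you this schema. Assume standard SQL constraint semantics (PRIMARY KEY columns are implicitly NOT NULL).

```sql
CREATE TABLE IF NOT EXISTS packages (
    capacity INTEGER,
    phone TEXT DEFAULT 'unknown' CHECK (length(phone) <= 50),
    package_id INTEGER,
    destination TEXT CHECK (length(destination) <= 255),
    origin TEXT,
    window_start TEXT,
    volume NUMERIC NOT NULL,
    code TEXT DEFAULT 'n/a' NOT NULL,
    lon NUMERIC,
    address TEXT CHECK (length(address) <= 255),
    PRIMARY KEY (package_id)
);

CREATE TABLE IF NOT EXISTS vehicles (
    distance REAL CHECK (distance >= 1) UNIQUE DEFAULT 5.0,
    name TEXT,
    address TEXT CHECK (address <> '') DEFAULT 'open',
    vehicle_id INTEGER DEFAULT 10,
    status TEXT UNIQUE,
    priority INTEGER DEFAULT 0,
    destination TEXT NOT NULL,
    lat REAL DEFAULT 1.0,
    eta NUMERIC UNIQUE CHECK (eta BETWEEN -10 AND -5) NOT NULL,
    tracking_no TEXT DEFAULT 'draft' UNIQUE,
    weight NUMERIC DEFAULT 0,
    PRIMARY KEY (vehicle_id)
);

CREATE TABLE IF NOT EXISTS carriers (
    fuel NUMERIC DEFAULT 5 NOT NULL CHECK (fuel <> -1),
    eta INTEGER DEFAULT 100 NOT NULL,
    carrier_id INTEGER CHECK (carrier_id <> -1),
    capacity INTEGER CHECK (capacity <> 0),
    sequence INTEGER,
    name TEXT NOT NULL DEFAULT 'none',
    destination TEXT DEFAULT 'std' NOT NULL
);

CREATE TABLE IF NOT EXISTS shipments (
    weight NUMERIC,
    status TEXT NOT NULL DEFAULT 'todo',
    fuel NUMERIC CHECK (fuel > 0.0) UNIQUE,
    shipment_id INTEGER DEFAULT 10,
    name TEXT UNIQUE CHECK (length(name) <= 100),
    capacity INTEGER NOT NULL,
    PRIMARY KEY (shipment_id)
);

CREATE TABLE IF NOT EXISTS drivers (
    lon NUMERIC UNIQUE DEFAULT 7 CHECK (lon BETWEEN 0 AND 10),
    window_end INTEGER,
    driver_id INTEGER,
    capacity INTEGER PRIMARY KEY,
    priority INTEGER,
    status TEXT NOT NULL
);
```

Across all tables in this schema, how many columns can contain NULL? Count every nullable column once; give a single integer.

packages: 7 nullable (capacity, phone, destination, origin, window_start, lon, address — PK (package_id) and explicit NOT NULL columns excluded).
vehicles: 8 nullable (distance, name, address, status, priority, lat, tracking_no, weight — PK (vehicle_id) and explicit NOT NULL columns excluded).
carriers: 3 nullable (carrier_id, capacity, sequence — PK none and explicit NOT NULL columns excluded).
shipments: 3 nullable (weight, fuel, name — PK (shipment_id) and explicit NOT NULL columns excluded).
drivers: 4 nullable (lon, window_end, driver_id, priority — PK (capacity) and explicit NOT NULL columns excluded).
Total: 7 + 8 + 3 + 3 + 4 = 25.

25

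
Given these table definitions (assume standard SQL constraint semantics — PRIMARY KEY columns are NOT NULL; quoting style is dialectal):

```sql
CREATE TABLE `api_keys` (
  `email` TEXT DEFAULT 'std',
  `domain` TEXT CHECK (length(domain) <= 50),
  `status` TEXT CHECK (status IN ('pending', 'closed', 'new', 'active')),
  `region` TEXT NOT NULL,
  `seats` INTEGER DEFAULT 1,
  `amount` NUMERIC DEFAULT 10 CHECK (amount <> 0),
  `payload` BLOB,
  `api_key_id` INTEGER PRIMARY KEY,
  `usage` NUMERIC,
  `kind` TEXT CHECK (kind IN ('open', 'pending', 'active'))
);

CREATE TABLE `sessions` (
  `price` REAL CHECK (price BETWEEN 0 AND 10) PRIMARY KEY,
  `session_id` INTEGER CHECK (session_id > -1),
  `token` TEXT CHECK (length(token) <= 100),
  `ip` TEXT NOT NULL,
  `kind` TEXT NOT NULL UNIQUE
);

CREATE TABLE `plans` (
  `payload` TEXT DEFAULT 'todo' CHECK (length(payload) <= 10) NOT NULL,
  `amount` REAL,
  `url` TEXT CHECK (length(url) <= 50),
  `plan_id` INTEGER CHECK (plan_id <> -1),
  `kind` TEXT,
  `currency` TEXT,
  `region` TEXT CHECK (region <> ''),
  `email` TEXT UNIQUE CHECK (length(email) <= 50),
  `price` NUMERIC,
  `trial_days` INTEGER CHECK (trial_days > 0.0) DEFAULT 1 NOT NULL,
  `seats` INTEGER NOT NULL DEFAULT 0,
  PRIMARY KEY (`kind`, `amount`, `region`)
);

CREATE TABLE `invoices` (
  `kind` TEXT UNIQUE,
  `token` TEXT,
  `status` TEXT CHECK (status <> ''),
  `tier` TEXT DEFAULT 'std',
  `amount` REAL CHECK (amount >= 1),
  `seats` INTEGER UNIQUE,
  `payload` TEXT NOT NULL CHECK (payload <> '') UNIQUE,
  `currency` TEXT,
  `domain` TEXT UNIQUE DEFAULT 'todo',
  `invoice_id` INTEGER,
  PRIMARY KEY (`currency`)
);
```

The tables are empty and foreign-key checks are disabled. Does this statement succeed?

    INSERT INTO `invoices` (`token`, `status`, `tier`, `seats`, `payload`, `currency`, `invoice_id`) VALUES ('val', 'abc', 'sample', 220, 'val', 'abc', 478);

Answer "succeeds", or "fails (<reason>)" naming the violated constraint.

NOT NULL columns: currency is supplied; payload is supplied.
CHECK constraints: 'abc' satisfies (status <> ''); 'val' satisfies (payload <> '').
No constraint is violated.

succeeds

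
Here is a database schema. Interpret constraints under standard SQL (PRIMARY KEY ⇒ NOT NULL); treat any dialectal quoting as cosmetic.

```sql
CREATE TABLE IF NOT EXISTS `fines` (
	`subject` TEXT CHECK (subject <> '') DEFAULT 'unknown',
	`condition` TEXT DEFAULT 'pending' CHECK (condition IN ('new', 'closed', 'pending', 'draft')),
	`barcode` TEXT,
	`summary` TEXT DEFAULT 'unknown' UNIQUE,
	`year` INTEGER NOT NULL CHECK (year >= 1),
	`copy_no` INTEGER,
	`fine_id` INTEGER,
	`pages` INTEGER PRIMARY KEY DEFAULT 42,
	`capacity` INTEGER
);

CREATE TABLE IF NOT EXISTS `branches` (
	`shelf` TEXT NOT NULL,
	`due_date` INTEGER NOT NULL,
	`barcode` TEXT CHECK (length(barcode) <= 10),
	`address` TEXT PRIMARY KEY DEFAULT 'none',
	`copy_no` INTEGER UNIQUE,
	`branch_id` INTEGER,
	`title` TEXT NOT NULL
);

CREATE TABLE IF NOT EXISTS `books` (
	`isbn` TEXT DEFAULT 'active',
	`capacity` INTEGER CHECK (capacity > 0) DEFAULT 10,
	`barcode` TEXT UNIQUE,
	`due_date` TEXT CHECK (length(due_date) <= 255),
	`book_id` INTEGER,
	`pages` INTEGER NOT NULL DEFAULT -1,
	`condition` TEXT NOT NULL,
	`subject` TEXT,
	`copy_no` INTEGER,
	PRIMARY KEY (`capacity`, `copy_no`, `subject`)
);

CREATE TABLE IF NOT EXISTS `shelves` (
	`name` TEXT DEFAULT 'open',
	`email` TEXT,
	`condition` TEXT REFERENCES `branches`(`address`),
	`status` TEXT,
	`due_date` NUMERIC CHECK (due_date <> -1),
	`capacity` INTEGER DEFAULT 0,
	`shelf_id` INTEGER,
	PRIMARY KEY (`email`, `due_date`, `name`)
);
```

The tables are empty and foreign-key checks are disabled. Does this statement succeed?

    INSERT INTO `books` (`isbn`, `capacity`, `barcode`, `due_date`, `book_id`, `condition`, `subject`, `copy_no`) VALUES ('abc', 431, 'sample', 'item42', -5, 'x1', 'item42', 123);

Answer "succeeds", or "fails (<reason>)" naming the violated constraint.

NOT NULL columns: capacity is supplied; condition is supplied; copy_no is supplied; pages defaults to -1; subject is supplied.
CHECK constraints: 431 satisfies (capacity > 0); 'item42' satisfies (length(due_date) <= 255).
No constraint is violated.

succeeds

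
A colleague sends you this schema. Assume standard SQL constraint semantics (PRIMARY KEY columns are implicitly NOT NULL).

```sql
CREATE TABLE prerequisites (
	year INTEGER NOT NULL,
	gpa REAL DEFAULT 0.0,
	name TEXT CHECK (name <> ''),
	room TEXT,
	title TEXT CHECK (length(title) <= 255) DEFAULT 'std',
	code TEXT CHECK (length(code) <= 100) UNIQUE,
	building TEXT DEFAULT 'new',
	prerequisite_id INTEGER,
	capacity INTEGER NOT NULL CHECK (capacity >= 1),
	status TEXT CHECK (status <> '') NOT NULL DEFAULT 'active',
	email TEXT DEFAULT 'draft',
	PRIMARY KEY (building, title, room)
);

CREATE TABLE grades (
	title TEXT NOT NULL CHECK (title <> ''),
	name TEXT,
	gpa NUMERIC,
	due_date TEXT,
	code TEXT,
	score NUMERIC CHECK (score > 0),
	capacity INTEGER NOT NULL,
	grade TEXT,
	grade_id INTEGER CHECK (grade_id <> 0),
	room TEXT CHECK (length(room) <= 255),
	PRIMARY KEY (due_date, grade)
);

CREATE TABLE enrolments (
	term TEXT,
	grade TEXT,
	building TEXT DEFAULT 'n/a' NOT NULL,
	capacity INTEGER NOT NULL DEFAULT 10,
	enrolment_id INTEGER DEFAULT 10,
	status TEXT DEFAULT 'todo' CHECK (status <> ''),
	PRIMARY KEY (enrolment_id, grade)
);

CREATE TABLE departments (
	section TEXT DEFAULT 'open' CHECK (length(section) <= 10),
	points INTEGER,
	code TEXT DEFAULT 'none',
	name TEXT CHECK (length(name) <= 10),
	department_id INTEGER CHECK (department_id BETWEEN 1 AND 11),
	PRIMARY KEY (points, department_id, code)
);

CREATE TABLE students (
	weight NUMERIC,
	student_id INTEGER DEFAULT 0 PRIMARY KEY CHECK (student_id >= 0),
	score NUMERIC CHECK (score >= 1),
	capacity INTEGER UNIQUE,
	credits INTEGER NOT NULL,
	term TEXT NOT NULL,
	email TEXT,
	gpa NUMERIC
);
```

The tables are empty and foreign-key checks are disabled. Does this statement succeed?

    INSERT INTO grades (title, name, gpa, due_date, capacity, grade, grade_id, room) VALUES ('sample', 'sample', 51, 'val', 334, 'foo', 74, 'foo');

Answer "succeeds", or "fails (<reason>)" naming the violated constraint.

succeeds

NOT NULL columns: capacity is supplied; due_date is supplied; grade is supplied; title is supplied.
CHECK constraints: 'sample' satisfies (title <> ''); 74 satisfies (grade_id <> 0); 'foo' satisfies (length(room) <= 255).
No constraint is violated.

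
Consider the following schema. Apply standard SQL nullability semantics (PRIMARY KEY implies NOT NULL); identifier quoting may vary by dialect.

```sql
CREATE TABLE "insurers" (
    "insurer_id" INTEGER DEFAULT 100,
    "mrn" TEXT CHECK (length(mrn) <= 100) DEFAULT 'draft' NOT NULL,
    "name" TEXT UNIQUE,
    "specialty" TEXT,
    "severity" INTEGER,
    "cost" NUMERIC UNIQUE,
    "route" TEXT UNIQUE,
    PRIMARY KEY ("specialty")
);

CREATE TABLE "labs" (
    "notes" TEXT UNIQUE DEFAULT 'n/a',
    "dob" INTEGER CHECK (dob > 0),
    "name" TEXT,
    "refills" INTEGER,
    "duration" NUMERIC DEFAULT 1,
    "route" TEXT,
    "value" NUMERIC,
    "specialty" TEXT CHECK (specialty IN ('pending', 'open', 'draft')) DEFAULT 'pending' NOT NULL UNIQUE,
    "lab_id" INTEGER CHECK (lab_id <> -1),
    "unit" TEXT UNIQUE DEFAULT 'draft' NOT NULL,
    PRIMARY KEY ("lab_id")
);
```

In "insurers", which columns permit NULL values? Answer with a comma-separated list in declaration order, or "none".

- insurer_id: DEFAULT only fills an omitted column; an explicit NULL is still allowed → nullable.
- mrn: declared NOT NULL → not nullable.
- name: UNIQUE does not imply NOT NULL → nullable.
- specialty: part of the PRIMARY KEY, which implies NOT NULL → not nullable.
- severity: no NOT NULL constraint applies → nullable.
- cost: UNIQUE does not imply NOT NULL → nullable.
- route: UNIQUE does not imply NOT NULL → nullable.

insurer_id, name, severity, cost, route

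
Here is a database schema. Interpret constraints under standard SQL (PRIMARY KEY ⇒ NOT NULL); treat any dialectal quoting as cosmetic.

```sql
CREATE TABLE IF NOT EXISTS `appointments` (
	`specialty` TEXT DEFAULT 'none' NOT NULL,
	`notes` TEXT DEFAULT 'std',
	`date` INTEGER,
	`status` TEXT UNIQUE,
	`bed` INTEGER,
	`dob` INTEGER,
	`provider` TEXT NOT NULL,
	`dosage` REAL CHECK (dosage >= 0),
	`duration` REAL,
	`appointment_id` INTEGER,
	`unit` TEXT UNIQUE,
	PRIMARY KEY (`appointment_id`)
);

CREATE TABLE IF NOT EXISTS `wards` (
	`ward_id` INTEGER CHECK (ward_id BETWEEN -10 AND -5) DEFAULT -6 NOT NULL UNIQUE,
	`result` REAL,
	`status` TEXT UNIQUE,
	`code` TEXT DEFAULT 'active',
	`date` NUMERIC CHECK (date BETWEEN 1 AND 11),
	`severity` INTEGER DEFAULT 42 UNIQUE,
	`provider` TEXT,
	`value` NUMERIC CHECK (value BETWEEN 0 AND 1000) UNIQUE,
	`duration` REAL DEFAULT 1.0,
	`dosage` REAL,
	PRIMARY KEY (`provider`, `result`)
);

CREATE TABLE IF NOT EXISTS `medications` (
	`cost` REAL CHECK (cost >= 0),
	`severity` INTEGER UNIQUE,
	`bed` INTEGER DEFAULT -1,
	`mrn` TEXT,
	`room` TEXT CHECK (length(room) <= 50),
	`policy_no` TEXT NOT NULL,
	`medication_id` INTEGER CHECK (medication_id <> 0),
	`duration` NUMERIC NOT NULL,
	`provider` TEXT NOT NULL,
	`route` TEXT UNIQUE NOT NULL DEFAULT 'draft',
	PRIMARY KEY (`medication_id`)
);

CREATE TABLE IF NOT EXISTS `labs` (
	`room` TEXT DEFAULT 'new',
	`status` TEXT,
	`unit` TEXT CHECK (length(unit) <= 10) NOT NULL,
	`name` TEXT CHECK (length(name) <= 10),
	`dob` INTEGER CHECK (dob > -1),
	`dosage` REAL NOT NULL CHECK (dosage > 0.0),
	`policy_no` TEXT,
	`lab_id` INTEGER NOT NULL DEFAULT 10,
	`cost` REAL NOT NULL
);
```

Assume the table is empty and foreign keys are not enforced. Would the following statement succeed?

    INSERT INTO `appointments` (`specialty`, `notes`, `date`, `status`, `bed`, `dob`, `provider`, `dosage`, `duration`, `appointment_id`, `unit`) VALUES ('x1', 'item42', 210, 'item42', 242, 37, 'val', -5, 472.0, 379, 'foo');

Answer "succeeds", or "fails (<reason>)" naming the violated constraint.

The value -5 for dosage violates CHECK (dosage >= 0).

fails (CHECK on dosage)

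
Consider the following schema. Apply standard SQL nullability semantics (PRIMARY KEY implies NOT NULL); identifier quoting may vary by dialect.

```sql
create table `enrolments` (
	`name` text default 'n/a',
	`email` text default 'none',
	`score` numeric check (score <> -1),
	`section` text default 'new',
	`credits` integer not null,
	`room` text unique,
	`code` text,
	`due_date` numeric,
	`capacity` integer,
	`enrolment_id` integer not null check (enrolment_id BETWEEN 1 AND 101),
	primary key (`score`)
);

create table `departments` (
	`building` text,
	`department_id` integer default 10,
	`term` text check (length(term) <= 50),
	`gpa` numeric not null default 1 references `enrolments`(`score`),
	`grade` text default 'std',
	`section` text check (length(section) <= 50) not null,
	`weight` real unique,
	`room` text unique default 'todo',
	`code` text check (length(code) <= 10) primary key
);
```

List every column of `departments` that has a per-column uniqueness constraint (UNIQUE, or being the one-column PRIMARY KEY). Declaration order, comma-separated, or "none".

weight, room, code

- building: no UNIQUE or single-column PK constraint.
- department_id: no UNIQUE or single-column PK constraint.
- term: no UNIQUE or single-column PK constraint.
- gpa: no UNIQUE or single-column PK constraint.
- grade: no UNIQUE or single-column PK constraint.
- section: no UNIQUE or single-column PK constraint.
- weight: declared UNIQUE → unique.
- room: declared UNIQUE → unique.
- code: single-column PRIMARY KEY → unique.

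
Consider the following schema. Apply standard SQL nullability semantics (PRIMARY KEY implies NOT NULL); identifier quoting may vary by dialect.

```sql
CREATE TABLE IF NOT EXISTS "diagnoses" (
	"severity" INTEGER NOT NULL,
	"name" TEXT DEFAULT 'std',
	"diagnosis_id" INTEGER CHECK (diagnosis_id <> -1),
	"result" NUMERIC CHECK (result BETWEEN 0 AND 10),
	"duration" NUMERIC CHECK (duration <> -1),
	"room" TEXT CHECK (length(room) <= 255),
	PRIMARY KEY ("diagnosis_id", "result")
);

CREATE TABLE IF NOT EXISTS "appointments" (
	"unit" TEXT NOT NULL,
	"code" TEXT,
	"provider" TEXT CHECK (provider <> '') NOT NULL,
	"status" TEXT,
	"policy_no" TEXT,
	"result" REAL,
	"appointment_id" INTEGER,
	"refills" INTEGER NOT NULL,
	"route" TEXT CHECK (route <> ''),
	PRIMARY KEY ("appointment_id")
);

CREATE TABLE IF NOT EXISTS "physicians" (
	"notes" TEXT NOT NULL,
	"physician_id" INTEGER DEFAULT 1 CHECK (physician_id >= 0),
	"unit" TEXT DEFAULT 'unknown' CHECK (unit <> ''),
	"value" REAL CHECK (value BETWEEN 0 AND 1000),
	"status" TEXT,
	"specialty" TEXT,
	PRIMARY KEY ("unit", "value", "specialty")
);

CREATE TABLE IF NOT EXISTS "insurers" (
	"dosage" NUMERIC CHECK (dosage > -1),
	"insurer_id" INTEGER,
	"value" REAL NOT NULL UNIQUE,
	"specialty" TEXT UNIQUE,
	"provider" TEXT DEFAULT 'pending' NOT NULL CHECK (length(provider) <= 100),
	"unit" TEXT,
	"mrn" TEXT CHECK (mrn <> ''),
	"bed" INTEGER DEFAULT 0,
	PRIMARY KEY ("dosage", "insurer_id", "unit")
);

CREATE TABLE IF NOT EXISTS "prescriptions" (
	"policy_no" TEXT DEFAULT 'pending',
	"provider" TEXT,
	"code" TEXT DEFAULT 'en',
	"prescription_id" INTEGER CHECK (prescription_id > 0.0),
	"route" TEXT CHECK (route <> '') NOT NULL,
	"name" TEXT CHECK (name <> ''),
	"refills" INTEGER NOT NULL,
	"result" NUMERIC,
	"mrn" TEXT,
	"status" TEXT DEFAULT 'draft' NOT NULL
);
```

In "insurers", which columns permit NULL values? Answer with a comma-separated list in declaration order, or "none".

- dosage: part of the PRIMARY KEY, which implies NOT NULL → not nullable.
- insurer_id: part of the PRIMARY KEY, which implies NOT NULL → not nullable.
- value: declared NOT NULL → not nullable.
- specialty: UNIQUE does not imply NOT NULL → nullable.
- provider: declared NOT NULL → not nullable.
- unit: part of the PRIMARY KEY, which implies NOT NULL → not nullable.
- mrn: CHECK does not forbid NULL (a CHECK constraint passes when its expression is NULL) → nullable.
- bed: DEFAULT only fills an omitted column; an explicit NULL is still allowed → nullable.

specialty, mrn, bed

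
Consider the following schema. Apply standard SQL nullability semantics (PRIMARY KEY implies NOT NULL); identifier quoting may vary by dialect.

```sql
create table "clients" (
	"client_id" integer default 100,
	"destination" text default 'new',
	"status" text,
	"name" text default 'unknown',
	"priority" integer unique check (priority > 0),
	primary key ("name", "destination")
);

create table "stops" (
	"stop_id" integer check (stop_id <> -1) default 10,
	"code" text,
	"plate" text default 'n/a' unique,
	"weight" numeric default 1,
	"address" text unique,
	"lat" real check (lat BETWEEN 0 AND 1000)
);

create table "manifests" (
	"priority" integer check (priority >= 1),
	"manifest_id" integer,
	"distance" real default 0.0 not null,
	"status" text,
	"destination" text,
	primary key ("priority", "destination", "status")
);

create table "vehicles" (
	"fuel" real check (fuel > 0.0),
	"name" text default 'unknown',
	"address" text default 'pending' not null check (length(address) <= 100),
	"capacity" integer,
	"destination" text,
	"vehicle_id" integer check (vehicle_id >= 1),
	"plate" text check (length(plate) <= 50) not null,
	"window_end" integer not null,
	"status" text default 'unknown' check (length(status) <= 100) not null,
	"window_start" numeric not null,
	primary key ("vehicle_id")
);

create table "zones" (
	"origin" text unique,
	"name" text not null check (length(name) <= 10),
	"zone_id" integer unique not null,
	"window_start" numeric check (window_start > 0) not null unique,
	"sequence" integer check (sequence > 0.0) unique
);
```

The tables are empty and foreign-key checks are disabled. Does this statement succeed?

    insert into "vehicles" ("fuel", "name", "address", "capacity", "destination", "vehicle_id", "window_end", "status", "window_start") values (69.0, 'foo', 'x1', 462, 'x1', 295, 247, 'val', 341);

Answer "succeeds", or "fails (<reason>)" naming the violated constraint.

plate is omitted from the column list and has no DEFAULT, so it would receive NULL.
But plate is declared NOT NULL.

fails (NOT NULL on plate)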